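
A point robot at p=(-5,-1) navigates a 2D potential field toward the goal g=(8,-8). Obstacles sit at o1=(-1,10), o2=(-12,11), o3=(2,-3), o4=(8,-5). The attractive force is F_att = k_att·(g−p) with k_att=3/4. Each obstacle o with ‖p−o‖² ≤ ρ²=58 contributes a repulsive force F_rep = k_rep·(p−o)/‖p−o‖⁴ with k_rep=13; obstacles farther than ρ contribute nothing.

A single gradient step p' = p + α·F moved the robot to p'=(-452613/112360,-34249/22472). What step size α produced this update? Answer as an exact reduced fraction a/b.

F_att = 3/4·(g−p) = 3/4·(13,-7) = (9.7500,-5.2500)
o1: d²=137 > ρ²=58 → inactive
o2: d²=193 > ρ²=58 → inactive
o3: d²=53 ≤ ρ²=58; F_rep = 13·(-7,2)/53² = (-0.0324,0.0093)
o4: d²=185 > ρ²=58 → inactive
F = F_att + ΣF_rep = (9.7176,-5.2407)
Δp = p'−p = (0.9718,-0.5241); α = Δx/Fx = (109187/112360) / (109187/11236) = 1/10
check: Δy/Fy = (-11777/22472) / (-58885/11236) = 1/10 ✓

α = 1/10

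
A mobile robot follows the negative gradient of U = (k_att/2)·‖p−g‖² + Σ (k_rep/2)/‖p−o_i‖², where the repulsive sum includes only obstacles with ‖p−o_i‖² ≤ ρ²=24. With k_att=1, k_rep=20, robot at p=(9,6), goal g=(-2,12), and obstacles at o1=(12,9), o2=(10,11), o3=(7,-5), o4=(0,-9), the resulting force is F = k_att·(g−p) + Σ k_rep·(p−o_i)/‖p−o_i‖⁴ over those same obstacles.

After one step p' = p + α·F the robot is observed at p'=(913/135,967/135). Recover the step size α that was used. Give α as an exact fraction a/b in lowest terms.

α = 1/5

F_att = 1·(g−p) = 1·(-11,6) = (-11.0000,6.0000)
o1: d²=18 ≤ ρ²=24; F_rep = 20·(-3,-3)/18² = (-0.1852,-0.1852)
o2: d²=26 > ρ²=24 → inactive
o3: d²=125 > ρ²=24 → inactive
o4: d²=306 > ρ²=24 → inactive
F = F_att + ΣF_rep = (-11.1852,5.8148)
Δp = p'−p = (-2.2370,1.1630); α = Δx/Fx = (-302/135) / (-302/27) = 1/5
check: Δy/Fy = (157/135) / (157/27) = 1/5 ✓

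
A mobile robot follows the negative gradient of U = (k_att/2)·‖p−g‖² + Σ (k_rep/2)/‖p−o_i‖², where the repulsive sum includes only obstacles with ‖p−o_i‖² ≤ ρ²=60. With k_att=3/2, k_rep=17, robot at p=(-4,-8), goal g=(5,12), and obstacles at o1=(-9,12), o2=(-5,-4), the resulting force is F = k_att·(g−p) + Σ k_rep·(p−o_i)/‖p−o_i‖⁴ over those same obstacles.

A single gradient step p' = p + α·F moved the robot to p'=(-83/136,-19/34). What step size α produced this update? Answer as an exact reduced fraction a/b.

F_att = 3/2·(g−p) = 3/2·(9,20) = (13.5000,30.0000)
o1: d²=425 > ρ²=60 → inactive
o2: d²=17 ≤ ρ²=60; F_rep = 17·(1,-4)/17² = (0.0588,-0.2353)
F = F_att + ΣF_rep = (13.5588,29.7647)
Δp = p'−p = (3.3897,7.4412); α = Δx/Fx = (461/136) / (461/34) = 1/4
check: Δy/Fy = (253/34) / (506/17) = 1/4 ✓

α = 1/4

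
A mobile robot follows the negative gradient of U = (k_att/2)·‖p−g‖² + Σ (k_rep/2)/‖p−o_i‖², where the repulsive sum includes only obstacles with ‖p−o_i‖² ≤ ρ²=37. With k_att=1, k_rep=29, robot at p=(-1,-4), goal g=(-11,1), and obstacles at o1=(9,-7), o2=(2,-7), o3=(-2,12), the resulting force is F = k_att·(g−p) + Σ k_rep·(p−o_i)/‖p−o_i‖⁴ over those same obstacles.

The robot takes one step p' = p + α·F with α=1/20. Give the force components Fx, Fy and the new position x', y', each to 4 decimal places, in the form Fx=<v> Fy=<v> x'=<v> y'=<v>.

Fx=-10.2685 Fy=5.2685 x'=-1.5134 y'=-3.7366

F_att = 1·(g−p) = 1·(-10,5) = (-10.0000,5.0000)
o1: d²=109 > ρ²=37 → inactive
o2: d²=18 ≤ ρ²=37; F_rep = 29·(-3,3)/18² = (-0.2685,0.2685)
o3: d²=257 > ρ²=37 → inactive
F = F_att + ΣF_rep = (-10.2685,5.2685)
p' = p + 1/20·F = (-1.5134,-3.7366)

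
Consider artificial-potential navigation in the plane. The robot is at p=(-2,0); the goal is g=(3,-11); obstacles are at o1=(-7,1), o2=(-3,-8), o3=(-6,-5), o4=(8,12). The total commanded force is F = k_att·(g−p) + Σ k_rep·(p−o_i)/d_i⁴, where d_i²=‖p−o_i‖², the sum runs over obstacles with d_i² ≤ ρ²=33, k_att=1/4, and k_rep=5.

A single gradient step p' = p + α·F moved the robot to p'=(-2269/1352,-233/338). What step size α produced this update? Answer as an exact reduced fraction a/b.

F_att = 1/4·(g−p) = 1/4·(5,-11) = (1.2500,-2.7500)
o1: d²=26 ≤ ρ²=33; F_rep = 5·(5,-1)/26² = (0.0370,-0.0074)
o2: d²=65 > ρ²=33 → inactive
o3: d²=41 > ρ²=33 → inactive
o4: d²=244 > ρ²=33 → inactive
F = F_att + ΣF_rep = (1.2870,-2.7574)
Δp = p'−p = (0.3217,-0.6893); α = Δx/Fx = (435/1352) / (435/338) = 1/4
check: Δy/Fy = (-233/338) / (-466/169) = 1/4 ✓

α = 1/4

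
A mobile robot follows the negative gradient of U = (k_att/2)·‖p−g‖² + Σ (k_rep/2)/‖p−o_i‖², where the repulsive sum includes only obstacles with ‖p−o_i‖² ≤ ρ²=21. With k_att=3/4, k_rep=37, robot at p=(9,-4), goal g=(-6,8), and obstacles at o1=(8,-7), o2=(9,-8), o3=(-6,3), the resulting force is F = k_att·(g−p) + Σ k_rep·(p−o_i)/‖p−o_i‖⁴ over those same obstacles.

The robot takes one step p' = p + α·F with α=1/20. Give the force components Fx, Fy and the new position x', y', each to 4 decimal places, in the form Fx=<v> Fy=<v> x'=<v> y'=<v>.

F_att = 3/4·(g−p) = 3/4·(-15,12) = (-11.2500,9.0000)
o1: d²=10 ≤ ρ²=21; F_rep = 37·(1,3)/10² = (0.3700,1.1100)
o2: d²=16 ≤ ρ²=21; F_rep = 37·(0,4)/16² = (0.0000,0.5781)
o3: d²=274 > ρ²=21 → inactive
F = F_att + ΣF_rep = (-10.8800,10.6881)
p' = p + 1/20·F = (8.4560,-3.4656)

Fx=-10.8800 Fy=10.6881 x'=8.4560 y'=-3.4656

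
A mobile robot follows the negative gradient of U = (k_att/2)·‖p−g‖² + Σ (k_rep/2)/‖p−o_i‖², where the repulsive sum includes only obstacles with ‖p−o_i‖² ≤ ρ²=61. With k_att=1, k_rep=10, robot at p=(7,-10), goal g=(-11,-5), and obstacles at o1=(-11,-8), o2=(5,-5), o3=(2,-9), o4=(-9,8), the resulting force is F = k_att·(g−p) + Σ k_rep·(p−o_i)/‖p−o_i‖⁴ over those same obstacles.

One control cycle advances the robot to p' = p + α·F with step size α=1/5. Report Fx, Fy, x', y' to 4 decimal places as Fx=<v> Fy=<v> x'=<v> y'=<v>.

F_att = 1·(g−p) = 1·(-18,5) = (-18.0000,5.0000)
o1: d²=328 > ρ²=61 → inactive
o2: d²=29 ≤ ρ²=61; F_rep = 10·(2,-5)/29² = (0.0238,-0.0595)
o3: d²=26 ≤ ρ²=61; F_rep = 10·(5,-1)/26² = (0.0740,-0.0148)
o4: d²=580 > ρ²=61 → inactive
F = F_att + ΣF_rep = (-17.9023,4.9258)
p' = p + 1/5·F = (3.4195,-9.0148)

Fx=-17.9023 Fy=4.9258 x'=3.4195 y'=-9.0148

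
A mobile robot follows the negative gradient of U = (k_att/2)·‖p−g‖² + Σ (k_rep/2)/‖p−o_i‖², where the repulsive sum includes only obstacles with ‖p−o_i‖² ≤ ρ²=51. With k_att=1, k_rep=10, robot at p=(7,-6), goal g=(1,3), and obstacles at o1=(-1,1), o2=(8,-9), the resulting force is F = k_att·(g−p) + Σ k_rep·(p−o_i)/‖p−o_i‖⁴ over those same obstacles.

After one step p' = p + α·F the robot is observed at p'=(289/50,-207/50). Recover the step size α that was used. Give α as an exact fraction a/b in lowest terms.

F_att = 1·(g−p) = 1·(-6,9) = (-6.0000,9.0000)
o1: d²=113 > ρ²=51 → inactive
o2: d²=10 ≤ ρ²=51; F_rep = 10·(-1,3)/10² = (-0.1000,0.3000)
F = F_att + ΣF_rep = (-6.1000,9.3000)
Δp = p'−p = (-1.2200,1.8600); α = Δx/Fx = (-61/50) / (-61/10) = 1/5
check: Δy/Fy = (93/50) / (93/10) = 1/5 ✓

α = 1/5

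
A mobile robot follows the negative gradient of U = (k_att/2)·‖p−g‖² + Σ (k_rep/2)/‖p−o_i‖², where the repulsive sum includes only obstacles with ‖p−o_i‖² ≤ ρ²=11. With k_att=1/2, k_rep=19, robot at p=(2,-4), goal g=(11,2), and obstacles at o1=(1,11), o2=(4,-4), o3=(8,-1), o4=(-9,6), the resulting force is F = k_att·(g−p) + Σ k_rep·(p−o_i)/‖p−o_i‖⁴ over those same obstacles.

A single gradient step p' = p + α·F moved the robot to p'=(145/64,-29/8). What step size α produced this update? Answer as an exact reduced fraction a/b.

α = 1/8

F_att = 1/2·(g−p) = 1/2·(9,6) = (4.5000,3.0000)
o1: d²=226 > ρ²=11 → inactive
o2: d²=4 ≤ ρ²=11; F_rep = 19·(-2,0)/4² = (-2.3750,0.0000)
o3: d²=45 > ρ²=11 → inactive
o4: d²=221 > ρ²=11 → inactive
F = F_att + ΣF_rep = (2.1250,3.0000)
Δp = p'−p = (0.2656,0.3750); α = Δx/Fx = (17/64) / (17/8) = 1/8
check: Δy/Fy = (3/8) / (3) = 1/8 ✓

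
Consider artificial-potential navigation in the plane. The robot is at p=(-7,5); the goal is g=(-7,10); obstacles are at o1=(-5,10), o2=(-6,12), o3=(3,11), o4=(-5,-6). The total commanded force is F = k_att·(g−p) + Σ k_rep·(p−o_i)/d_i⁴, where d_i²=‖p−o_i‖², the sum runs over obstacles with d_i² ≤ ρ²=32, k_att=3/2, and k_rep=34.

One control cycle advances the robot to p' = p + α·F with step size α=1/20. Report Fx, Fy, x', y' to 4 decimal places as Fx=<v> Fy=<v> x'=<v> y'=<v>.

F_att = 3/2·(g−p) = 3/2·(0,5) = (0.0000,7.5000)
o1: d²=29 ≤ ρ²=32; F_rep = 34·(-2,-5)/29² = (-0.0809,-0.2021)
o2: d²=50 > ρ²=32 → inactive
o3: d²=136 > ρ²=32 → inactive
o4: d²=125 > ρ²=32 → inactive
F = F_att + ΣF_rep = (-0.0809,7.2979)
p' = p + 1/20·F = (-7.0040,5.3649)

Fx=-0.0809 Fy=7.2979 x'=-7.0040 y'=5.3649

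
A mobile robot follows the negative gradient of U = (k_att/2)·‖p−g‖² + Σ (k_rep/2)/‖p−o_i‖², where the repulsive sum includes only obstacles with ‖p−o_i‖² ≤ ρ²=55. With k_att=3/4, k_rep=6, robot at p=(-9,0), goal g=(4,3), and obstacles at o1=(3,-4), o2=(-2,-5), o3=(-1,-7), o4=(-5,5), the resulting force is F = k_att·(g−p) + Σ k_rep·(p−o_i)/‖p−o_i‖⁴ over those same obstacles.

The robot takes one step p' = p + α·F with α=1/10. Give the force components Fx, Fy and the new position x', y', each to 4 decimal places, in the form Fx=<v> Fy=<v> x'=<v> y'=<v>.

Fx=9.7357 Fy=2.2322 x'=-8.0264 y'=0.2232

F_att = 3/4·(g−p) = 3/4·(13,3) = (9.7500,2.2500)
o1: d²=160 > ρ²=55 → inactive
o2: d²=74 > ρ²=55 → inactive
o3: d²=113 > ρ²=55 → inactive
o4: d²=41 ≤ ρ²=55; F_rep = 6·(-4,-5)/41² = (-0.0143,-0.0178)
F = F_att + ΣF_rep = (9.7357,2.2322)
p' = p + 1/10·F = (-8.0264,0.2232)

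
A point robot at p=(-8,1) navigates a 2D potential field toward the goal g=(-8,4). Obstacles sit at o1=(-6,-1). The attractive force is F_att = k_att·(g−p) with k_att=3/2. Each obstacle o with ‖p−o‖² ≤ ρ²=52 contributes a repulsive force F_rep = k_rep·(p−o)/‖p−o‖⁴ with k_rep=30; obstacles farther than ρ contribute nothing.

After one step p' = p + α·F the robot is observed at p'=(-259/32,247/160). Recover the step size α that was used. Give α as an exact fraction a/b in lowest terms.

F_att = 3/2·(g−p) = 3/2·(0,3) = (0.0000,4.5000)
o1: d²=8 ≤ ρ²=52; F_rep = 30·(-2,2)/8² = (-0.9375,0.9375)
F = F_att + ΣF_rep = (-0.9375,5.4375)
Δp = p'−p = (-0.0938,0.5437); α = Δx/Fx = (-3/32) / (-15/16) = 1/10
check: Δy/Fy = (87/160) / (87/16) = 1/10 ✓

α = 1/10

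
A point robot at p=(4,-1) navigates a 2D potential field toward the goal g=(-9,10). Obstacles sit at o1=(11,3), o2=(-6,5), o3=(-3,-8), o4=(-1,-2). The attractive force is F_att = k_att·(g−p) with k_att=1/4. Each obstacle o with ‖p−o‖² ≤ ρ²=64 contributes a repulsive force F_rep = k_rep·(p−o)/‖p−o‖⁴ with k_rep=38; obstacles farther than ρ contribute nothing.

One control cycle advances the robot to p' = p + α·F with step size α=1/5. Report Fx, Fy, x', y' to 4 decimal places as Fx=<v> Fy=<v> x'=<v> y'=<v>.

F_att = 1/4·(g−p) = 1/4·(-13,11) = (-3.2500,2.7500)
o1: d²=65 > ρ²=64 → inactive
o2: d²=136 > ρ²=64 → inactive
o3: d²=98 > ρ²=64 → inactive
o4: d²=26 ≤ ρ²=64; F_rep = 38·(5,1)/26² = (0.2811,0.0562)
F = F_att + ΣF_rep = (-2.9689,2.8062)
p' = p + 1/5·F = (3.4062,-0.4388)

Fx=-2.9689 Fy=2.8062 x'=3.4062 y'=-0.4388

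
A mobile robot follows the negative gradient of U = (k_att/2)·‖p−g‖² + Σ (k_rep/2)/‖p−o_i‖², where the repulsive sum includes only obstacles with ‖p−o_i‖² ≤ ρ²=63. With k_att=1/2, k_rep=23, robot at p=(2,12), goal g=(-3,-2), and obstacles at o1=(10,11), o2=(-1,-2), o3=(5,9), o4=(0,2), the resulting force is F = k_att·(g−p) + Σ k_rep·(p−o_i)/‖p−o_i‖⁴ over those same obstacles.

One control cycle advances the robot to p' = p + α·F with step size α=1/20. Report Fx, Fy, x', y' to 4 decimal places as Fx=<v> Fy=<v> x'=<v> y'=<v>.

Fx=-2.7130 Fy=-6.7870 x'=1.8644 y'=11.6606

F_att = 1/2·(g−p) = 1/2·(-5,-14) = (-2.5000,-7.0000)
o1: d²=65 > ρ²=63 → inactive
o2: d²=205 > ρ²=63 → inactive
o3: d²=18 ≤ ρ²=63; F_rep = 23·(-3,3)/18² = (-0.2130,0.2130)
o4: d²=104 > ρ²=63 → inactive
F = F_att + ΣF_rep = (-2.7130,-6.7870)
p' = p + 1/20·F = (1.8644,11.6606)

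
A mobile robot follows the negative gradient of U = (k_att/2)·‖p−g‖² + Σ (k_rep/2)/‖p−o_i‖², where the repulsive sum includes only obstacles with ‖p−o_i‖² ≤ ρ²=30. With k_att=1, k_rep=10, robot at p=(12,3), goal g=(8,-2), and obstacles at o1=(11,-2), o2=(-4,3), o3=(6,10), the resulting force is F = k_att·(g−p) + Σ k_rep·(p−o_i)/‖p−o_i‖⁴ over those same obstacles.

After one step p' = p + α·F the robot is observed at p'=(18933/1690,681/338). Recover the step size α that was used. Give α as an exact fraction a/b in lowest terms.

F_att = 1·(g−p) = 1·(-4,-5) = (-4.0000,-5.0000)
o1: d²=26 ≤ ρ²=30; F_rep = 10·(1,5)/26² = (0.0148,0.0740)
o2: d²=256 > ρ²=30 → inactive
o3: d²=85 > ρ²=30 → inactive
F = F_att + ΣF_rep = (-3.9852,-4.9260)
Δp = p'−p = (-0.7970,-0.9852); α = Δx/Fx = (-1347/1690) / (-1347/338) = 1/5
check: Δy/Fy = (-333/338) / (-1665/338) = 1/5 ✓

α = 1/5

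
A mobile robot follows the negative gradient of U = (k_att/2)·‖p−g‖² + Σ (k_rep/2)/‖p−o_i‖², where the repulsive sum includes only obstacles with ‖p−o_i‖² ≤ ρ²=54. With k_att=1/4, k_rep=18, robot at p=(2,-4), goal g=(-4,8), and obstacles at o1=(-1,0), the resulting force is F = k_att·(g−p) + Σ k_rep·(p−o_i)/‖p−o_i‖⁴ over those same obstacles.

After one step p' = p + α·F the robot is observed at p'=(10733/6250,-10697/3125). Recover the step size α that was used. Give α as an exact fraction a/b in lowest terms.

F_att = 1/4·(g−p) = 1/4·(-6,12) = (-1.5000,3.0000)
o1: d²=25 ≤ ρ²=54; F_rep = 18·(3,-4)/25² = (0.0864,-0.1152)
F = F_att + ΣF_rep = (-1.4136,2.8848)
Δp = p'−p = (-0.2827,0.5770); α = Δx/Fx = (-1767/6250) / (-1767/1250) = 1/5
check: Δy/Fy = (1803/3125) / (1803/625) = 1/5 ✓

α = 1/5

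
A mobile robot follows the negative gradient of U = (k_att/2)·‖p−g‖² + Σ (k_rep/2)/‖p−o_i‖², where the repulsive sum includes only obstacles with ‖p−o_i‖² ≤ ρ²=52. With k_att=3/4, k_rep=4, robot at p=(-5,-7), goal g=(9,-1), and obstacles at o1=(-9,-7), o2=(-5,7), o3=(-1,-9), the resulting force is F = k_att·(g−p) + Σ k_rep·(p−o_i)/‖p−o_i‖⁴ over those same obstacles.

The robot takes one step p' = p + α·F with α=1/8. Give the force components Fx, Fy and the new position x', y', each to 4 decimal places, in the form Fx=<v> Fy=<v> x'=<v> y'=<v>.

F_att = 3/4·(g−p) = 3/4·(14,6) = (10.5000,4.5000)
o1: d²=16 ≤ ρ²=52; F_rep = 4·(4,0)/16² = (0.0625,0.0000)
o2: d²=196 > ρ²=52 → inactive
o3: d²=20 ≤ ρ²=52; F_rep = 4·(-4,2)/20² = (-0.0400,0.0200)
F = F_att + ΣF_rep = (10.5225,4.5200)
p' = p + 1/8·F = (-3.6847,-6.4350)

Fx=10.5225 Fy=4.5200 x'=-3.6847 y'=-6.4350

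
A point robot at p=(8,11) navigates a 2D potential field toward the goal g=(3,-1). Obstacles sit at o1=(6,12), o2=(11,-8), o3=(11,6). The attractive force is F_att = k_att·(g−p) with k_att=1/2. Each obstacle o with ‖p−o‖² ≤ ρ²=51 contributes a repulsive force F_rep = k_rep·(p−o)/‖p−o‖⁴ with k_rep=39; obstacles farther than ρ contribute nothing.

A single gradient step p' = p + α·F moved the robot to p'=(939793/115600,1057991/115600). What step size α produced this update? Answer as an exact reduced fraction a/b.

α = 1/4

F_att = 1/2·(g−p) = 1/2·(-5,-12) = (-2.5000,-6.0000)
o1: d²=5 ≤ ρ²=51; F_rep = 39·(2,-1)/5² = (3.1200,-1.5600)
o2: d²=370 > ρ²=51 → inactive
o3: d²=34 ≤ ρ²=51; F_rep = 39·(-3,5)/34² = (-0.1012,0.1687)
F = F_att + ΣF_rep = (0.5188,-7.3913)
Δp = p'−p = (0.1297,-1.8478); α = Δx/Fx = (14993/115600) / (14993/28900) = 1/4
check: Δy/Fy = (-213609/115600) / (-213609/28900) = 1/4 ✓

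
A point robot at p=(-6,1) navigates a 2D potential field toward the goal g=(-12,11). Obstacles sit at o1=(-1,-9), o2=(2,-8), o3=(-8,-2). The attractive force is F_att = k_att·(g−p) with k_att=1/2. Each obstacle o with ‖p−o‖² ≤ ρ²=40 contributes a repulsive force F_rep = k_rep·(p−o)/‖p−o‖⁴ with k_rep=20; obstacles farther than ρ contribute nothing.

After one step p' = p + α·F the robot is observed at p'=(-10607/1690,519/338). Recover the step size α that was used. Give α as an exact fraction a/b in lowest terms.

F_att = 1/2·(g−p) = 1/2·(-6,10) = (-3.0000,5.0000)
o1: d²=125 > ρ²=40 → inactive
o2: d²=145 > ρ²=40 → inactive
o3: d²=13 ≤ ρ²=40; F_rep = 20·(2,3)/13² = (0.2367,0.3550)
F = F_att + ΣF_rep = (-2.7633,5.3550)
Δp = p'−p = (-0.2763,0.5355); α = Δx/Fx = (-467/1690) / (-467/169) = 1/10
check: Δy/Fy = (181/338) / (905/169) = 1/10 ✓

α = 1/10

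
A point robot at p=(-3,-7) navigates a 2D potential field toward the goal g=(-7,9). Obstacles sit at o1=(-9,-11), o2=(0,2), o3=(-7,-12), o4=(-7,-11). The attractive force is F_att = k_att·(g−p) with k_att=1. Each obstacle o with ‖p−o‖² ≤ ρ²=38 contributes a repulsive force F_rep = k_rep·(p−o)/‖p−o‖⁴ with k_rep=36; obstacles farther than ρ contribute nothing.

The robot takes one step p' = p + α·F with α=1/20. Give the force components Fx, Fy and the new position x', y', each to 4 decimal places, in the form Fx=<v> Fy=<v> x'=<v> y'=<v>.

Fx=-3.8594 Fy=16.1406 x'=-3.1930 y'=-6.1930

F_att = 1·(g−p) = 1·(-4,16) = (-4.0000,16.0000)
o1: d²=52 > ρ²=38 → inactive
o2: d²=90 > ρ²=38 → inactive
o3: d²=41 > ρ²=38 → inactive
o4: d²=32 ≤ ρ²=38; F_rep = 36·(4,4)/32² = (0.1406,0.1406)
F = F_att + ΣF_rep = (-3.8594,16.1406)
p' = p + 1/20·F = (-3.1930,-6.1930)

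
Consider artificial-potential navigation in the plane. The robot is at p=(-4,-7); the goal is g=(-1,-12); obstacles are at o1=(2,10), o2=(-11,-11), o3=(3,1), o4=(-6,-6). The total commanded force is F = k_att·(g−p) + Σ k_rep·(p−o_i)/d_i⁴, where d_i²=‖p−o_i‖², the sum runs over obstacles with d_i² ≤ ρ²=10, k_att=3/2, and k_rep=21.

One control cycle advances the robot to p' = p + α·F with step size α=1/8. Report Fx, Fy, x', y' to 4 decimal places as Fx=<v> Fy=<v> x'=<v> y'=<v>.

F_att = 3/2·(g−p) = 3/2·(3,-5) = (4.5000,-7.5000)
o1: d²=325 > ρ²=10 → inactive
o2: d²=65 > ρ²=10 → inactive
o3: d²=113 > ρ²=10 → inactive
o4: d²=5 ≤ ρ²=10; F_rep = 21·(2,-1)/5² = (1.6800,-0.8400)
F = F_att + ΣF_rep = (6.1800,-8.3400)
p' = p + 1/8·F = (-3.2275,-8.0425)

Fx=6.1800 Fy=-8.3400 x'=-3.2275 y'=-8.0425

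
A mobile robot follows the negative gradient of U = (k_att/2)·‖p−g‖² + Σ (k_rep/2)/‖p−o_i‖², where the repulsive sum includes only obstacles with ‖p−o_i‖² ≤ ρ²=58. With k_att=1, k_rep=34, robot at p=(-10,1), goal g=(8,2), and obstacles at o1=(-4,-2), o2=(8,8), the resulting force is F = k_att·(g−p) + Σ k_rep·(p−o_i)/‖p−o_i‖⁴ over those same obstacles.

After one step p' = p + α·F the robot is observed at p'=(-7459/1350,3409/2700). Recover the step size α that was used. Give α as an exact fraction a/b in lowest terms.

F_att = 1·(g−p) = 1·(18,1) = (18.0000,1.0000)
o1: d²=45 ≤ ρ²=58; F_rep = 34·(-6,3)/45² = (-0.1007,0.0504)
o2: d²=373 > ρ²=58 → inactive
F = F_att + ΣF_rep = (17.8993,1.0504)
Δp = p'−p = (4.4748,0.2626); α = Δx/Fx = (6041/1350) / (12082/675) = 1/4
check: Δy/Fy = (709/2700) / (709/675) = 1/4 ✓

α = 1/4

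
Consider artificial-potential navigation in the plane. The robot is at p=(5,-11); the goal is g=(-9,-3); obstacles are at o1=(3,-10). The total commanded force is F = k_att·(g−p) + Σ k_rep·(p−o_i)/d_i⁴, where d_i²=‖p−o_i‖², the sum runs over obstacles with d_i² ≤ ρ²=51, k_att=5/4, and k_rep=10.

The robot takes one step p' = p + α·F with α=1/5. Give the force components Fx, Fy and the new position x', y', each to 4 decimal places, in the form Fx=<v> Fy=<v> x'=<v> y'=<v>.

Fx=-16.7000 Fy=9.6000 x'=1.6600 y'=-9.0800

F_att = 5/4·(g−p) = 5/4·(-14,8) = (-17.5000,10.0000)
o1: d²=5 ≤ ρ²=51; F_rep = 10·(2,-1)/5² = (0.8000,-0.4000)
F = F_att + ΣF_rep = (-16.7000,9.6000)
p' = p + 1/5·F = (1.6600,-9.0800)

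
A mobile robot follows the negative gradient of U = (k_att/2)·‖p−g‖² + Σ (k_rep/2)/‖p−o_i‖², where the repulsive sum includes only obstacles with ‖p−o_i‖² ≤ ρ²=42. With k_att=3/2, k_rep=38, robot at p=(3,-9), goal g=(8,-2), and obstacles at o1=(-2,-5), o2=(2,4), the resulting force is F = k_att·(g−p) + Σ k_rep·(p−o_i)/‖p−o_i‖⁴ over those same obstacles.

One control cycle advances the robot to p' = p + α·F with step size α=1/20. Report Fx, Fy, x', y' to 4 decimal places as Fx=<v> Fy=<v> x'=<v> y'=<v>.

F_att = 3/2·(g−p) = 3/2·(5,7) = (7.5000,10.5000)
o1: d²=41 ≤ ρ²=42; F_rep = 38·(5,-4)/41² = (0.1130,-0.0904)
o2: d²=170 > ρ²=42 → inactive
F = F_att + ΣF_rep = (7.6130,10.4096)
p' = p + 1/20·F = (3.3807,-8.4795)

Fx=7.6130 Fy=10.4096 x'=3.3807 y'=-8.4795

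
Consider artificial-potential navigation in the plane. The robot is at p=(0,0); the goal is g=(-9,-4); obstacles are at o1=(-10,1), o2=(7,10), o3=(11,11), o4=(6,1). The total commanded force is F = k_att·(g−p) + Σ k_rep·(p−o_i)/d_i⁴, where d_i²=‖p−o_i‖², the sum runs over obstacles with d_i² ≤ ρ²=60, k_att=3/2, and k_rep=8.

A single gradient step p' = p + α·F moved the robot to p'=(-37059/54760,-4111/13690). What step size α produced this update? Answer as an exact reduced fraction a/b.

F_att = 3/2·(g−p) = 3/2·(-9,-4) = (-13.5000,-6.0000)
o1: d²=101 > ρ²=60 → inactive
o2: d²=149 > ρ²=60 → inactive
o3: d²=242 > ρ²=60 → inactive
o4: d²=37 ≤ ρ²=60; F_rep = 8·(-6,-1)/37² = (-0.0351,-0.0058)
F = F_att + ΣF_rep = (-13.5351,-6.0058)
Δp = p'−p = (-0.6768,-0.3003); α = Δx/Fx = (-37059/54760) / (-37059/2738) = 1/20
check: Δy/Fy = (-4111/13690) / (-8222/1369) = 1/20 ✓

α = 1/20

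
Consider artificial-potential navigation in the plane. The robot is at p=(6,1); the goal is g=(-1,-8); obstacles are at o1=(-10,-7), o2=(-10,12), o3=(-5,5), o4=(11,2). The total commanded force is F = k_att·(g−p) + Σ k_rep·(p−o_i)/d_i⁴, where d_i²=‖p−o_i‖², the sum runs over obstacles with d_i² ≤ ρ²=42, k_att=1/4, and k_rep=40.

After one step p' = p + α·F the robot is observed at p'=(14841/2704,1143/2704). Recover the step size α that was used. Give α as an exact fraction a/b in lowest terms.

α = 1/4

F_att = 1/4·(g−p) = 1/4·(-7,-9) = (-1.7500,-2.2500)
o1: d²=320 > ρ²=42 → inactive
o2: d²=377 > ρ²=42 → inactive
o3: d²=137 > ρ²=42 → inactive
o4: d²=26 ≤ ρ²=42; F_rep = 40·(-5,-1)/26² = (-0.2959,-0.0592)
F = F_att + ΣF_rep = (-2.0459,-2.3092)
Δp = p'−p = (-0.5115,-0.5773); α = Δx/Fx = (-1383/2704) / (-1383/676) = 1/4
check: Δy/Fy = (-1561/2704) / (-1561/676) = 1/4 ✓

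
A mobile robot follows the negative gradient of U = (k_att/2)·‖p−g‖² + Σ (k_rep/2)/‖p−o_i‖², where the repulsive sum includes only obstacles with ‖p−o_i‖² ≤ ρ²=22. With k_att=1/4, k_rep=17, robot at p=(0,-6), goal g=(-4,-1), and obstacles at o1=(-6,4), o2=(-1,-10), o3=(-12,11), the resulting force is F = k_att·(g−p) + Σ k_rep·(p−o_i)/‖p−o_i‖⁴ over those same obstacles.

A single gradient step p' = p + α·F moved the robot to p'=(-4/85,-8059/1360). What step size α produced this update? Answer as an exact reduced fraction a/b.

α = 1/20

F_att = 1/4·(g−p) = 1/4·(-4,5) = (-1.0000,1.2500)
o1: d²=136 > ρ²=22 → inactive
o2: d²=17 ≤ ρ²=22; F_rep = 17·(1,4)/17² = (0.0588,0.2353)
o3: d²=433 > ρ²=22 → inactive
F = F_att + ΣF_rep = (-0.9412,1.4853)
Δp = p'−p = (-0.0471,0.0743); α = Δx/Fx = (-4/85) / (-16/17) = 1/20
check: Δy/Fy = (101/1360) / (101/68) = 1/20 ✓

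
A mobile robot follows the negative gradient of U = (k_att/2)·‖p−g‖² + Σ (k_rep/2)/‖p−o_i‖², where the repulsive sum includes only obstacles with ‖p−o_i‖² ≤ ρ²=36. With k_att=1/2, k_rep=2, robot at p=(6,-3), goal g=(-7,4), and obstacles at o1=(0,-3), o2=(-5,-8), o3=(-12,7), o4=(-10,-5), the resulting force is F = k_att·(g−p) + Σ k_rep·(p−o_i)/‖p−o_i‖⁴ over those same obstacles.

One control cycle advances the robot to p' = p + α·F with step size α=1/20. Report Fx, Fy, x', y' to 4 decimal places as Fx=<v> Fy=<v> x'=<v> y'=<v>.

F_att = 1/2·(g−p) = 1/2·(-13,7) = (-6.5000,3.5000)
o1: d²=36 ≤ ρ²=36; F_rep = 2·(6,0)/36² = (0.0093,0.0000)
o2: d²=146 > ρ²=36 → inactive
o3: d²=424 > ρ²=36 → inactive
o4: d²=260 > ρ²=36 → inactive
F = F_att + ΣF_rep = (-6.4907,3.5000)
p' = p + 1/20·F = (5.6755,-2.8250)

Fx=-6.4907 Fy=3.5000 x'=5.6755 y'=-2.8250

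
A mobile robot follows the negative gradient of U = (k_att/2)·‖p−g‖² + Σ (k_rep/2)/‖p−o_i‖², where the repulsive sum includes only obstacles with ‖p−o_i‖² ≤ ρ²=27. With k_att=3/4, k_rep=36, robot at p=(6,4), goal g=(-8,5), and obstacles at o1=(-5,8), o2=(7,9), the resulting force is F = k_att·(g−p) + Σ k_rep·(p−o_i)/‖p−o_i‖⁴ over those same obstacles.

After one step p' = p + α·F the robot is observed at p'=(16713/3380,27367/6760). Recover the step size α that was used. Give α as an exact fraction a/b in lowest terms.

α = 1/10

F_att = 3/4·(g−p) = 3/4·(-14,1) = (-10.5000,0.7500)
o1: d²=137 > ρ²=27 → inactive
o2: d²=26 ≤ ρ²=27; F_rep = 36·(-1,-5)/26² = (-0.0533,-0.2663)
F = F_att + ΣF_rep = (-10.5533,0.4837)
Δp = p'−p = (-1.0553,0.0484); α = Δx/Fx = (-3567/3380) / (-3567/338) = 1/10
check: Δy/Fy = (327/6760) / (327/676) = 1/10 ✓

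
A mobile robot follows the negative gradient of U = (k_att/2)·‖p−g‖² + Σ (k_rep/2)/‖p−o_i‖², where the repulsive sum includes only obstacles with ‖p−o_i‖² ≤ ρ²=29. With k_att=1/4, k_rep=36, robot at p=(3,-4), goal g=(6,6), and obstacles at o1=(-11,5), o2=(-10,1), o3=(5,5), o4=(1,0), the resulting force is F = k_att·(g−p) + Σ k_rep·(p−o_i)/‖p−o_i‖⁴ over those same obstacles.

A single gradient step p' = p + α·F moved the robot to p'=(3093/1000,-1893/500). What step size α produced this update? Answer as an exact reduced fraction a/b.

F_att = 1/4·(g−p) = 1/4·(3,10) = (0.7500,2.5000)
o1: d²=277 > ρ²=29 → inactive
o2: d²=194 > ρ²=29 → inactive
o3: d²=85 > ρ²=29 → inactive
o4: d²=20 ≤ ρ²=29; F_rep = 36·(2,-4)/20² = (0.1800,-0.3600)
F = F_att + ΣF_rep = (0.9300,2.1400)
Δp = p'−p = (0.0930,0.2140); α = Δx/Fx = (93/1000) / (93/100) = 1/10
check: Δy/Fy = (107/500) / (107/50) = 1/10 ✓

α = 1/10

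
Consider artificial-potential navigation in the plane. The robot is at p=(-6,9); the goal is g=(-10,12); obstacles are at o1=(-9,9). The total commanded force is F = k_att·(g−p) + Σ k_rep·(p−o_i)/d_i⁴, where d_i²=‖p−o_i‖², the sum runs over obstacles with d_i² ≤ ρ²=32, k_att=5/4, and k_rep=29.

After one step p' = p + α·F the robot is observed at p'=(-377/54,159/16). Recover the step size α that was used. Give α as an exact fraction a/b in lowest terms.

α = 1/4

F_att = 5/4·(g−p) = 5/4·(-4,3) = (-5.0000,3.7500)
o1: d²=9 ≤ ρ²=32; F_rep = 29·(3,0)/9² = (1.0741,0.0000)
F = F_att + ΣF_rep = (-3.9259,3.7500)
Δp = p'−p = (-0.9815,0.9375); α = Δx/Fx = (-53/54) / (-106/27) = 1/4
check: Δy/Fy = (15/16) / (15/4) = 1/4 ✓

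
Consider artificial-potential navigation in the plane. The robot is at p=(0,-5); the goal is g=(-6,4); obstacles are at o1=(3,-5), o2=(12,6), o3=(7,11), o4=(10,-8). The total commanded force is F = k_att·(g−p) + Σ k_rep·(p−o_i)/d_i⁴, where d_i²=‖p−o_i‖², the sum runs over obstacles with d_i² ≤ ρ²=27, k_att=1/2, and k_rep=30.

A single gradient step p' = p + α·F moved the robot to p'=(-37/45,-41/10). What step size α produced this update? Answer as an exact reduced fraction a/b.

F_att = 1/2·(g−p) = 1/2·(-6,9) = (-3.0000,4.5000)
o1: d²=9 ≤ ρ²=27; F_rep = 30·(-3,0)/9² = (-1.1111,0.0000)
o2: d²=265 > ρ²=27 → inactive
o3: d²=305 > ρ²=27 → inactive
o4: d²=109 > ρ²=27 → inactive
F = F_att + ΣF_rep = (-4.1111,4.5000)
Δp = p'−p = (-0.8222,0.9000); α = Δx/Fx = (-37/45) / (-37/9) = 1/5
check: Δy/Fy = (9/10) / (9/2) = 1/5 ✓

α = 1/5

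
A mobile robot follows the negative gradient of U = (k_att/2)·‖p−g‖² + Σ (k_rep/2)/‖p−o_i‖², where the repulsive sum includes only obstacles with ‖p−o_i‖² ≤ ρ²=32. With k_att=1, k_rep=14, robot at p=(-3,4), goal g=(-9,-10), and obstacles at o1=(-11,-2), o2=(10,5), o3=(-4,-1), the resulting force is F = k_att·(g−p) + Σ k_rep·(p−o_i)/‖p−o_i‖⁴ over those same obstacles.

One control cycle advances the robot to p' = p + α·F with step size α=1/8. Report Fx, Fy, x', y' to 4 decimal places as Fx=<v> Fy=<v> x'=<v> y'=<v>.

F_att = 1·(g−p) = 1·(-6,-14) = (-6.0000,-14.0000)
o1: d²=100 > ρ²=32 → inactive
o2: d²=170 > ρ²=32 → inactive
o3: d²=26 ≤ ρ²=32; F_rep = 14·(1,5)/26² = (0.0207,0.1036)
F = F_att + ΣF_rep = (-5.9793,-13.8964)
p' = p + 1/8·F = (-3.7474,2.2629)

Fx=-5.9793 Fy=-13.8964 x'=-3.7474 y'=2.2629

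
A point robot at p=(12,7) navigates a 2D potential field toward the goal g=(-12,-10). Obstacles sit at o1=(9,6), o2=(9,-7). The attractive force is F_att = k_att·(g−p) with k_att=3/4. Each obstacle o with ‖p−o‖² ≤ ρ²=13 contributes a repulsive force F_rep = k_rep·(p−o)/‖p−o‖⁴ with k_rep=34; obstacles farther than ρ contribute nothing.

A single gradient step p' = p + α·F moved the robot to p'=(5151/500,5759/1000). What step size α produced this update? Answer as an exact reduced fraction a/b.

F_att = 3/4·(g−p) = 3/4·(-24,-17) = (-18.0000,-12.7500)
o1: d²=10 ≤ ρ²=13; F_rep = 34·(3,1)/10² = (1.0200,0.3400)
o2: d²=205 > ρ²=13 → inactive
F = F_att + ΣF_rep = (-16.9800,-12.4100)
Δp = p'−p = (-1.6980,-1.2410); α = Δx/Fx = (-849/500) / (-849/50) = 1/10
check: Δy/Fy = (-1241/1000) / (-1241/100) = 1/10 ✓

α = 1/10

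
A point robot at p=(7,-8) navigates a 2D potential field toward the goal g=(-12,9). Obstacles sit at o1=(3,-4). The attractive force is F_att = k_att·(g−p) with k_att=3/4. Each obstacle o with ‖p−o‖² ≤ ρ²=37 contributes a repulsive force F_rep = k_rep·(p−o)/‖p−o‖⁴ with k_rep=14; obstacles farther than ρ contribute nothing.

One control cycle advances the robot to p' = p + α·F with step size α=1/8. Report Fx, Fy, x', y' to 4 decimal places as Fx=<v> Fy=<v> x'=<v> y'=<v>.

F_att = 3/4·(g−p) = 3/4·(-19,17) = (-14.2500,12.7500)
o1: d²=32 ≤ ρ²=37; F_rep = 14·(4,-4)/32² = (0.0547,-0.0547)
F = F_att + ΣF_rep = (-14.1953,12.6953)
p' = p + 1/8·F = (5.2256,-6.4131)

Fx=-14.1953 Fy=12.6953 x'=5.2256 y'=-6.4131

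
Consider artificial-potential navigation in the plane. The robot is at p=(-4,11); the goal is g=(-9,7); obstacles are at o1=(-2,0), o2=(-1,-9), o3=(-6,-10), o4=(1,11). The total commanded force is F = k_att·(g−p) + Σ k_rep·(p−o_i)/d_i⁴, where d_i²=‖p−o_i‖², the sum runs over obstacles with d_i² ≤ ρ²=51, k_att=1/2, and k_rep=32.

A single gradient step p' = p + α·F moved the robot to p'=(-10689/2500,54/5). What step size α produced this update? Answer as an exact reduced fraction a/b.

α = 1/10

F_att = 1/2·(g−p) = 1/2·(-5,-4) = (-2.5000,-2.0000)
o1: d²=125 > ρ²=51 → inactive
o2: d²=409 > ρ²=51 → inactive
o3: d²=445 > ρ²=51 → inactive
o4: d²=25 ≤ ρ²=51; F_rep = 32·(-5,0)/25² = (-0.2560,0.0000)
F = F_att + ΣF_rep = (-2.7560,-2.0000)
Δp = p'−p = (-0.2756,-0.2000); α = Δx/Fx = (-689/2500) / (-689/250) = 1/10
check: Δy/Fy = (-1/5) / (-2) = 1/10 ✓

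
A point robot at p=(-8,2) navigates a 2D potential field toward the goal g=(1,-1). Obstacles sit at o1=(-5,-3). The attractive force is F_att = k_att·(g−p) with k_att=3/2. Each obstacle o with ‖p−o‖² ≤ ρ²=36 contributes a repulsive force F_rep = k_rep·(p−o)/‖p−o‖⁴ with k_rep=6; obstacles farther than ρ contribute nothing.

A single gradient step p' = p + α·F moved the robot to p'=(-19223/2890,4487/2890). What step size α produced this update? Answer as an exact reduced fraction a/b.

α = 1/10

F_att = 3/2·(g−p) = 3/2·(9,-3) = (13.5000,-4.5000)
o1: d²=34 ≤ ρ²=36; F_rep = 6·(-3,5)/34² = (-0.0156,0.0260)
F = F_att + ΣF_rep = (13.4844,-4.4740)
Δp = p'−p = (1.3484,-0.4474); α = Δx/Fx = (3897/2890) / (3897/289) = 1/10
check: Δy/Fy = (-1293/2890) / (-1293/289) = 1/10 ✓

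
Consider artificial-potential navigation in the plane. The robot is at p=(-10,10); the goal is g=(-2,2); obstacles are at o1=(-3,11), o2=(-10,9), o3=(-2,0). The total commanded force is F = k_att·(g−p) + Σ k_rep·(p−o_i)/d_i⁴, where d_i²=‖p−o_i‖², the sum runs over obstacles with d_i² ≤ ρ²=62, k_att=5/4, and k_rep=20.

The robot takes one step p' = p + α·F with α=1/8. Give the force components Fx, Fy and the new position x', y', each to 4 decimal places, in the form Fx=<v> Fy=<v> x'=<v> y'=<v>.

Fx=9.9440 Fy=9.9920 x'=-8.7570 y'=11.2490

F_att = 5/4·(g−p) = 5/4·(8,-8) = (10.0000,-10.0000)
o1: d²=50 ≤ ρ²=62; F_rep = 20·(-7,-1)/50² = (-0.0560,-0.0080)
o2: d²=1 ≤ ρ²=62; F_rep = 20·(0,1)/1² = (0.0000,20.0000)
o3: d²=164 > ρ²=62 → inactive
F = F_att + ΣF_rep = (9.9440,9.9920)
p' = p + 1/8·F = (-8.7570,11.2490)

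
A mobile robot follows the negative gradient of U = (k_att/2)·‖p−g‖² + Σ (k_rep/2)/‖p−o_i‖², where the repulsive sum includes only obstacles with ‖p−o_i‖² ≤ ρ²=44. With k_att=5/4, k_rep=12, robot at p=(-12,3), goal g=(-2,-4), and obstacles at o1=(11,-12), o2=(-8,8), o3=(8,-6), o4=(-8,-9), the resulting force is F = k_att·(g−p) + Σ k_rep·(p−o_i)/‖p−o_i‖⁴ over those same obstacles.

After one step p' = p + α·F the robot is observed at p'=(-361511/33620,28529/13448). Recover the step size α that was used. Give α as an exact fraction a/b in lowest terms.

α = 1/10

F_att = 5/4·(g−p) = 5/4·(10,-7) = (12.5000,-8.7500)
o1: d²=754 > ρ²=44 → inactive
o2: d²=41 ≤ ρ²=44; F_rep = 12·(-4,-5)/41² = (-0.0286,-0.0357)
o3: d²=481 > ρ²=44 → inactive
o4: d²=160 > ρ²=44 → inactive
F = F_att + ΣF_rep = (12.4714,-8.7857)
Δp = p'−p = (1.2471,-0.8786); α = Δx/Fx = (41929/33620) / (41929/3362) = 1/10
check: Δy/Fy = (-11815/13448) / (-59075/6724) = 1/10 ✓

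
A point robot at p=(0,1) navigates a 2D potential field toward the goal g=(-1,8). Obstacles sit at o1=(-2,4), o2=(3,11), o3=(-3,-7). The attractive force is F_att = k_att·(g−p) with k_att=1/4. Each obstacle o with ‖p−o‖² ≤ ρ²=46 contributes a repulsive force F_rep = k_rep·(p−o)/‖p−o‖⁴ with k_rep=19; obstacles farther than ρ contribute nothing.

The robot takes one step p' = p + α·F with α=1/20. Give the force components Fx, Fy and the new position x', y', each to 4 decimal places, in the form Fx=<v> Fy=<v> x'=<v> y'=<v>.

Fx=-0.0251 Fy=1.4127 x'=-0.0013 y'=1.0706

F_att = 1/4·(g−p) = 1/4·(-1,7) = (-0.2500,1.7500)
o1: d²=13 ≤ ρ²=46; F_rep = 19·(2,-3)/13² = (0.2249,-0.3373)
o2: d²=109 > ρ²=46 → inactive
o3: d²=73 > ρ²=46 → inactive
F = F_att + ΣF_rep = (-0.0251,1.4127)
p' = p + 1/20·F = (-0.0013,1.0706)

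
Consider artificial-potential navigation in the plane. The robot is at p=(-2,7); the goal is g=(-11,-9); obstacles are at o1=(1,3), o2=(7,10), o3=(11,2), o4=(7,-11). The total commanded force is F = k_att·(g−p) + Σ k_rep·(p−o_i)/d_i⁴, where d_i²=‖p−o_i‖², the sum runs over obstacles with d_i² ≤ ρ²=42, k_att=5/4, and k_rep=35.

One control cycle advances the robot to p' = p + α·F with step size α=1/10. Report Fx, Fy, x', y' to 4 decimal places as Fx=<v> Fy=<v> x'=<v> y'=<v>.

Fx=-11.4180 Fy=-19.7760 x'=-3.1418 y'=5.0224

F_att = 5/4·(g−p) = 5/4·(-9,-16) = (-11.2500,-20.0000)
o1: d²=25 ≤ ρ²=42; F_rep = 35·(-3,4)/25² = (-0.1680,0.2240)
o2: d²=90 > ρ²=42 → inactive
o3: d²=194 > ρ²=42 → inactive
o4: d²=405 > ρ²=42 → inactive
F = F_att + ΣF_rep = (-11.4180,-19.7760)
p' = p + 1/10·F = (-3.1418,5.0224)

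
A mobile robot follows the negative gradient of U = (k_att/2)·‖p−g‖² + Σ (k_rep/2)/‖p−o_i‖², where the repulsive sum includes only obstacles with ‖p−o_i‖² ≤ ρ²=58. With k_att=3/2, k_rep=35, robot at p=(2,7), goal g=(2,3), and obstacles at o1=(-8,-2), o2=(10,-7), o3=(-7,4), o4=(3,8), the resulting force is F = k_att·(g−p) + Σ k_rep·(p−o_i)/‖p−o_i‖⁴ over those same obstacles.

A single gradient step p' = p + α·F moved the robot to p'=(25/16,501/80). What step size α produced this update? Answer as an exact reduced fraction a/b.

α = 1/20

F_att = 3/2·(g−p) = 3/2·(0,-4) = (0.0000,-6.0000)
o1: d²=181 > ρ²=58 → inactive
o2: d²=260 > ρ²=58 → inactive
o3: d²=90 > ρ²=58 → inactive
o4: d²=2 ≤ ρ²=58; F_rep = 35·(-1,-1)/2² = (-8.7500,-8.7500)
F = F_att + ΣF_rep = (-8.7500,-14.7500)
Δp = p'−p = (-0.4375,-0.7375); α = Δx/Fx = (-7/16) / (-35/4) = 1/20
check: Δy/Fy = (-59/80) / (-59/4) = 1/20 ✓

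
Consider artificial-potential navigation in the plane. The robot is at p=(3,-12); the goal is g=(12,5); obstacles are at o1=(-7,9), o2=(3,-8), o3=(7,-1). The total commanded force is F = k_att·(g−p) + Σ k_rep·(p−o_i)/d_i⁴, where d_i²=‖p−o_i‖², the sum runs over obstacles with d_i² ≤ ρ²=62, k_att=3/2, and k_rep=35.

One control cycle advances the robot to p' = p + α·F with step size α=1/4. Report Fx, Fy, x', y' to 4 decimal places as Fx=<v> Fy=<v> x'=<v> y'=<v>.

Fx=13.5000 Fy=24.9531 x'=6.3750 y'=-5.7617

F_att = 3/2·(g−p) = 3/2·(9,17) = (13.5000,25.5000)
o1: d²=541 > ρ²=62 → inactive
o2: d²=16 ≤ ρ²=62; F_rep = 35·(0,-4)/16² = (0.0000,-0.5469)
o3: d²=137 > ρ²=62 → inactive
F = F_att + ΣF_rep = (13.5000,24.9531)
p' = p + 1/4·F = (6.3750,-5.7617)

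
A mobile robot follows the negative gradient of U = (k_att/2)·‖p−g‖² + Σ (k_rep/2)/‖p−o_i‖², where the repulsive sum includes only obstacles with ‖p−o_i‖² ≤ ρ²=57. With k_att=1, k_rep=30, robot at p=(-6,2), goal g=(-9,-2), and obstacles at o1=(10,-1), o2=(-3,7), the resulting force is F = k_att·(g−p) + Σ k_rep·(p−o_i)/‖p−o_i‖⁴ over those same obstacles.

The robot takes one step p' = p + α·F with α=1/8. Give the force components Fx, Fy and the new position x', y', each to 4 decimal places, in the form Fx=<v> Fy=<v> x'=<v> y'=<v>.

Fx=-3.0779 Fy=-4.1298 x'=-6.3847 y'=1.4838

F_att = 1·(g−p) = 1·(-3,-4) = (-3.0000,-4.0000)
o1: d²=265 > ρ²=57 → inactive
o2: d²=34 ≤ ρ²=57; F_rep = 30·(-3,-5)/34² = (-0.0779,-0.1298)
F = F_att + ΣF_rep = (-3.0779,-4.1298)
p' = p + 1/8·F = (-6.3847,1.4838)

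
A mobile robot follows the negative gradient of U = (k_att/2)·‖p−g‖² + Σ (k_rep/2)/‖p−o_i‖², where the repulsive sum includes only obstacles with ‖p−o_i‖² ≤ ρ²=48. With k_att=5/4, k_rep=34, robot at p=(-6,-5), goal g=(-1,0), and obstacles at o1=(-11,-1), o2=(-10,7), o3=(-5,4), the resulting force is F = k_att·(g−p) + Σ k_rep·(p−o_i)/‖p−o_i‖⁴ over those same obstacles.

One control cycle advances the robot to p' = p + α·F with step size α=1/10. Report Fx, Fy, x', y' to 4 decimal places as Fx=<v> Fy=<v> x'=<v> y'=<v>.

F_att = 5/4·(g−p) = 5/4·(5,5) = (6.2500,6.2500)
o1: d²=41 ≤ ρ²=48; F_rep = 34·(5,-4)/41² = (0.1011,-0.0809)
o2: d²=160 > ρ²=48 → inactive
o3: d²=82 > ρ²=48 → inactive
F = F_att + ΣF_rep = (6.3511,6.1691)
p' = p + 1/10·F = (-5.3649,-4.3831)

Fx=6.3511 Fy=6.1691 x'=-5.3649 y'=-4.3831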